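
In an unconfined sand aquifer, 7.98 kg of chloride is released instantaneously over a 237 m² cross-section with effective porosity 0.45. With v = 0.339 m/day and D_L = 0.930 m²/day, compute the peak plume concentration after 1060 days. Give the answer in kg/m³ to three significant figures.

0.000672 kg/m³

The peak of an instantaneous 1D plume sits at x = vt; there the Gaussian factor is 1 and C_max = M/(n_e·A·√(4πDt)), where n_e·A is the pore area the mass is dissolved in.
√(4πDt) = √(4π × 0.930 × 1060) = 111.3 m, so C_max = 7.98/(0.45 × 237 × 111.3) = 0.000672 kg/m³.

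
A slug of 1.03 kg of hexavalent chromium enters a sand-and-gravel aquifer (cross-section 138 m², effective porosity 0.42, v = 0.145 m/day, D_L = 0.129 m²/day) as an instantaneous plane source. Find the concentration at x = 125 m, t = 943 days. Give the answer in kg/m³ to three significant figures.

0.000342 kg/m³

For an instantaneous plane source, C(x,t) = M/(n_e·A·√(4πDt)) · exp(−(x−vt)²/(4Dt)), with n_e·A the pore (flow) area.
Plume center vt = 0.145 × 943 = 136.735 m, so the well at 125 m is 11.735 m upgradient of the peak.
√(4πDt) = 39.10 m, giving peak height M/(n_e·A·√(4πDt)) = 1.03/(0.42 × 138 × 39.10) = 0.0004545 kg/m³.
(x−vt)²/(4Dt) = (-11.735)²/(4 × 0.129 × 943) = 0.2830; exp(−0.2830) = 0.7535.
C = 0.0004545 × 0.7535 = 0.000342 kg/m³.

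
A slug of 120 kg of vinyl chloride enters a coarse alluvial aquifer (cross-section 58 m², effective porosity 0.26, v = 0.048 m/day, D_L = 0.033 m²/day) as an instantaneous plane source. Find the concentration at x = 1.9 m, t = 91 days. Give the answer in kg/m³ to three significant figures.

For an instantaneous plane source, C(x,t) = M/(n_e·A·√(4πDt)) · exp(−(x−vt)²/(4Dt)), with n_e·A the pore (flow) area.
Plume center vt = 0.048 × 91 = 4.368 m, so the well at 1.9 m is 2.468 m upgradient of the peak.
√(4πDt) = 6.143 m, giving peak height M/(n_e·A·√(4πDt)) = 120/(0.26 × 58 × 6.143) = 1.295 kg/m³.
(x−vt)²/(4Dt) = (-2.468)²/(4 × 0.033 × 91) = 0.5071; exp(−0.5071) = 0.6022.
C = 1.295 × 0.6022 = 0.780 kg/m³.

0.780 kg/m³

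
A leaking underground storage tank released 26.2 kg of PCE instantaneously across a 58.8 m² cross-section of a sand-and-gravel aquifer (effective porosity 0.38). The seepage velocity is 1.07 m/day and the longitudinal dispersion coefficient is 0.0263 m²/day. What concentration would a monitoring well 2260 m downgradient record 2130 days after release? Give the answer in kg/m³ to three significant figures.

0.00868 kg/m³

For an instantaneous plane source, C(x,t) = M/(n_e·A·√(4πDt)) · exp(−(x−vt)²/(4Dt)), with n_e·A the pore (flow) area.
Plume center vt = 1.07 × 2130 = 2279.1 m, so the well at 2260 m is 19.1 m upgradient of the peak.
√(4πDt) = 26.53 m, giving peak height M/(n_e·A·√(4πDt)) = 26.2/(0.38 × 58.8 × 26.53) = 0.04420 kg/m³.
(x−vt)²/(4Dt) = (-19.1)²/(4 × 0.0263 × 2130) = 1.628; exp(−1.628) = 0.1963.
C = 0.04420 × 0.1963 = 0.00868 kg/m³.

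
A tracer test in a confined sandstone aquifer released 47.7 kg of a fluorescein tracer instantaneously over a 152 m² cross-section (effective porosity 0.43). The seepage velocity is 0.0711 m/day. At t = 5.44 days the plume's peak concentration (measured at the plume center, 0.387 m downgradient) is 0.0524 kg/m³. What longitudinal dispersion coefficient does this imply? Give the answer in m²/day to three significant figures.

At the plume center C_max = M/(n_e·A·√(4πDt)), so D = M²/(4πt·(n_e·A·C_max)²).
n_e·A·C_max = 0.43 × 152 × 0.0524 = 3.425 kg/m.
D = 47.7²/(4π × 5.44 × 3.425²) = 2.84 m²/day.

2.84 m²/day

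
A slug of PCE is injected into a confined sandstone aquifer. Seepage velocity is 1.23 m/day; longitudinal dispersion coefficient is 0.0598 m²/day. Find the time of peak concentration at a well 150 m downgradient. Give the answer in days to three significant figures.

122 days

For the 1D instantaneous-source solution, setting ∂C/∂t = 0 at fixed x gives v²t² + 2Dt − x² = 0, so t = (√(D² + v²x²) − D)/v².
√(D² + v²x²) = √(0.0598² + 1.23² × 150²) = 184.5; v² = 1.5129.
t = (184.5 − 0.0598)/1.5129 = 122 days (vs. the pure-advection estimate x/v = 122 d).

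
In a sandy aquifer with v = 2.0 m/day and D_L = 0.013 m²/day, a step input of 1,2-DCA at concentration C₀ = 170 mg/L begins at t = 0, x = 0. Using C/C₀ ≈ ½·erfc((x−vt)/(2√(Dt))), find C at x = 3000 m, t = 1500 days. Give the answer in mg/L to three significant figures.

For a continuous step input, C/C₀ ≈ ½·erfc((x−vt)/(2√(Dt))).
vt = 2.0 × 1500 = 3000 m and 2√(Dt) = 2√(0.013 × 1500) = 8.832 m.
Argument (x−vt)/(2√(Dt)) = (3000 − 3000)/8.832 = 0; ½·erfc(0) = 0.5000.
C = 170 × 0.5000 = 85.0 mg/L.

85.0 mg/L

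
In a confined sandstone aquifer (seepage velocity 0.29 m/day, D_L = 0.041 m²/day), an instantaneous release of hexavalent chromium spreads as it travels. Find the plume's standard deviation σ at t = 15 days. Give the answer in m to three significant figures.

Dispersive spreading gives a Gaussian with σ² = 2Dt; advection only shifts the center.
σ = √(2 × 0.041 × 15) = 1.11 m.

1.11 m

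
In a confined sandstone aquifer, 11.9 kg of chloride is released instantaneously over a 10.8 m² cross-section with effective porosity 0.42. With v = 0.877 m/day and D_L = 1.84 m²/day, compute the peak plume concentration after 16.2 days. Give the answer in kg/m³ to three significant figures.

0.136 kg/m³

The peak of an instantaneous 1D plume sits at x = vt; there the Gaussian factor is 1 and C_max = M/(n_e·A·√(4πDt)), where n_e·A is the pore area the mass is dissolved in.
√(4πDt) = √(4π × 1.84 × 16.2) = 19.35 m, so C_max = 11.9/(0.42 × 10.8 × 19.35) = 0.136 kg/m³.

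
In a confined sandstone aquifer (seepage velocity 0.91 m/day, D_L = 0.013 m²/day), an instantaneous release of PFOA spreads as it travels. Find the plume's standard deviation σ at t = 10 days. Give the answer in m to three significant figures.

Dispersive spreading gives a Gaussian with σ² = 2Dt; advection only shifts the center.
σ = √(2 × 0.013 × 10) = 0.510 m.

0.510 m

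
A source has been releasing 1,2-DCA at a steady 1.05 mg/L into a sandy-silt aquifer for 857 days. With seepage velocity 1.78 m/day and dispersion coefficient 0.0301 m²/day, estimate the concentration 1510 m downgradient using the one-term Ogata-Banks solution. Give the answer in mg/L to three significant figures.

For a continuous step input, C/C₀ ≈ ½·erfc((x−vt)/(2√(Dt))).
vt = 1.78 × 857 = 1525.46 m and 2√(Dt) = 2√(0.0301 × 857) = 10.16 m.
Argument (x−vt)/(2√(Dt)) = (1510 − 1525.46)/10.16 = -1.522; ½·erfc(-1.522) = 0.9843.
C = 1.05 × 0.9843 = 1.03 mg/L.

1.03 mg/L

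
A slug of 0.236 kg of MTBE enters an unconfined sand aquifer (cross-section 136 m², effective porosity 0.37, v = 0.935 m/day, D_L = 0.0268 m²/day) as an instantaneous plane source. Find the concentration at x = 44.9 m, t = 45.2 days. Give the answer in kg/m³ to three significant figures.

0.000286 kg/m³

For an instantaneous plane source, C(x,t) = M/(n_e·A·√(4πDt)) · exp(−(x−vt)²/(4Dt)), with n_e·A the pore (flow) area.
Plume center vt = 0.935 × 45.2 = 42.262 m, so the well at 44.9 m is 2.638 m downgradient of the peak.
√(4πDt) = 3.902 m, giving peak height M/(n_e·A·√(4πDt)) = 0.236/(0.37 × 136 × 3.902) = 0.001202 kg/m³.
(x−vt)²/(4Dt) = (2.638)²/(4 × 0.0268 × 45.2) = 1.436; exp(−1.436) = 0.2379.
C = 0.001202 × 0.2379 = 0.000286 kg/m³.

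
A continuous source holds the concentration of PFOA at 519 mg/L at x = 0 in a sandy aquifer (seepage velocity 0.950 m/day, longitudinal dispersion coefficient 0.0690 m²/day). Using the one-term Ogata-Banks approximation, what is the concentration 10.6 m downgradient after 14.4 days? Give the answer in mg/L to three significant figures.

For a continuous step input, C/C₀ ≈ ½·erfc((x−vt)/(2√(Dt))).
vt = 0.950 × 14.4 = 13.68 m and 2√(Dt) = 2√(0.0690 × 14.4) = 1.994 m.
Argument (x−vt)/(2√(Dt)) = (10.6 − 13.68)/1.994 = -1.545; ½·erfc(-1.545) = 0.9856.
C = 519 × 0.9856 = 512 mg/L.

512 mg/L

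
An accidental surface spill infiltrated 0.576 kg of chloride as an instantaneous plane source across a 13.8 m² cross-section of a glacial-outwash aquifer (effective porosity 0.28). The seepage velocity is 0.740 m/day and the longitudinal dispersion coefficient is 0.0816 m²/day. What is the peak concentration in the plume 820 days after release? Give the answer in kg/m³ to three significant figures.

0.00514 kg/m³

The peak of an instantaneous 1D plume sits at x = vt; there the Gaussian factor is 1 and C_max = M/(n_e·A·√(4πDt)), where n_e·A is the pore area the mass is dissolved in.
√(4πDt) = √(4π × 0.0816 × 820) = 29.00 m, so C_max = 0.576/(0.28 × 13.8 × 29.00) = 0.00514 kg/m³.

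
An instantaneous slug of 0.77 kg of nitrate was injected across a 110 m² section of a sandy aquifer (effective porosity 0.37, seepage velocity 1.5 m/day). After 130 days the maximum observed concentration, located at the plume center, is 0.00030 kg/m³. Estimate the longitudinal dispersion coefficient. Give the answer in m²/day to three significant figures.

At the plume center C_max = M/(n_e·A·√(4πDt)), so D = M²/(4πt·(n_e·A·C_max)²).
n_e·A·C_max = 0.37 × 110 × 0.00030 = 0.01221 kg/m.
D = 0.77²/(4π × 130 × 0.01221²) = 2.43 m²/day.

2.43 m²/day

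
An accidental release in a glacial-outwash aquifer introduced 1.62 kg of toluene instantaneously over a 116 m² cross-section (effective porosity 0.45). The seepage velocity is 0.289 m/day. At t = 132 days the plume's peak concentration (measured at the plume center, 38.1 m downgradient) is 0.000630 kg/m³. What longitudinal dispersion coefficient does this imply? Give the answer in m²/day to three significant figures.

1.46 m²/day

At the plume center C_max = M/(n_e·A·√(4πDt)), so D = M²/(4πt·(n_e·A·C_max)²).
n_e·A·C_max = 0.45 × 116 × 0.000630 = 0.03289 kg/m.
D = 1.62²/(4π × 132 × 0.03289²) = 1.46 m²/day.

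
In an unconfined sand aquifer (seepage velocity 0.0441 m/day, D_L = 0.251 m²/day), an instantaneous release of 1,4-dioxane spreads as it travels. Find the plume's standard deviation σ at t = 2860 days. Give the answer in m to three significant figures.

Dispersive spreading gives a Gaussian with σ² = 2Dt; advection only shifts the center.
σ = √(2 × 0.251 × 2860) = 37.9 m.

37.9 m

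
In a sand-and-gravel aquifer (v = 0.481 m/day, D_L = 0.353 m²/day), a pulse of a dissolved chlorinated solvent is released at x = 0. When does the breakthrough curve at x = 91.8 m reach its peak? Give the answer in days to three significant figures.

For the 1D instantaneous-source solution, setting ∂C/∂t = 0 at fixed x gives v²t² + 2Dt − x² = 0, so t = (√(D² + v²x²) − D)/v².
√(D² + v²x²) = √(0.353² + 0.481² × 91.8²) = 44.16; v² = 0.231361.
t = (44.16 − 0.353)/0.231361 = 189 days (vs. the pure-advection estimate x/v = 191 d).

189 days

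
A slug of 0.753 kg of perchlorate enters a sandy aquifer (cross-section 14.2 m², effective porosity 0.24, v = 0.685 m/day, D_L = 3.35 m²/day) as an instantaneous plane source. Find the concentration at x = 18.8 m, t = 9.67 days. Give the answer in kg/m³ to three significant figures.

0.00349 kg/m³

For an instantaneous plane source, C(x,t) = M/(n_e·A·√(4πDt)) · exp(−(x−vt)²/(4Dt)), with n_e·A the pore (flow) area.
Plume center vt = 0.685 × 9.67 = 6.62395 m, so the well at 18.8 m is 12.17605 m downgradient of the peak.
√(4πDt) = 20.18 m, giving peak height M/(n_e·A·√(4πDt)) = 0.753/(0.24 × 14.2 × 20.18) = 0.01095 kg/m³.
(x−vt)²/(4Dt) = (12.17605)²/(4 × 3.35 × 9.67) = 1.144; exp(−1.144) = 0.3185.
C = 0.01095 × 0.3185 = 0.00349 kg/m³.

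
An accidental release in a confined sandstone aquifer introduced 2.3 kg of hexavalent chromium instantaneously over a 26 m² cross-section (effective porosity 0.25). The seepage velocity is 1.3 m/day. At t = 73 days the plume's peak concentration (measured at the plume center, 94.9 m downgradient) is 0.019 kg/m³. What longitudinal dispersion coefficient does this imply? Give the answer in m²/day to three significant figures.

0.378 m²/day

At the plume center C_max = M/(n_e·A·√(4πDt)), so D = M²/(4πt·(n_e·A·C_max)²).
n_e·A·C_max = 0.25 × 26 × 0.019 = 0.1235 kg/m.
D = 2.3²/(4π × 73 × 0.1235²) = 0.378 m²/day.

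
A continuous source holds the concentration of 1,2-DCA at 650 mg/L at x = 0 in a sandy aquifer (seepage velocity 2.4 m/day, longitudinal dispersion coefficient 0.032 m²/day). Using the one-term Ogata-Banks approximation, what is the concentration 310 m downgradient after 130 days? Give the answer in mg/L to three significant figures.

491 mg/L

For a continuous step input, C/C₀ ≈ ½·erfc((x−vt)/(2√(Dt))).
vt = 2.4 × 130 = 312 m and 2√(Dt) = 2√(0.032 × 130) = 4.079 m.
Argument (x−vt)/(2√(Dt)) = (310 − 312)/4.079 = -0.4903; ½·erfc(-0.4903) = 0.7560.
C = 650 × 0.7560 = 491 mg/L.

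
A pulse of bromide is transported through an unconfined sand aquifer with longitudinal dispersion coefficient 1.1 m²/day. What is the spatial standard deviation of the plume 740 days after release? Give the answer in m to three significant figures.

Dispersive spreading gives a Gaussian with σ² = 2Dt; advection only shifts the center.
σ = √(2 × 1.1 × 740) = 40.3 m.

40.3 m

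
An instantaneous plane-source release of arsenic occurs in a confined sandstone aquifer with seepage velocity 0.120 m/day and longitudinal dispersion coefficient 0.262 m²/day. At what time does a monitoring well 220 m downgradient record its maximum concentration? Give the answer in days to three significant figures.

For the 1D instantaneous-source solution, setting ∂C/∂t = 0 at fixed x gives v²t² + 2Dt − x² = 0, so t = (√(D² + v²x²) − D)/v².
√(D² + v²x²) = √(0.262² + 0.120² × 220²) = 26.40; v² = 0.0144.
t = (26.40 − 0.262)/0.0144 = 1820 days (vs. the pure-advection estimate x/v = 1830 d).

1820 days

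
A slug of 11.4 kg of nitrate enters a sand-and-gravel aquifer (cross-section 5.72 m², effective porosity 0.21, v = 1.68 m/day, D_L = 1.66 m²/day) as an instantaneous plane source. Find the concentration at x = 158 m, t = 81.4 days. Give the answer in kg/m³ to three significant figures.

0.0999 kg/m³

For an instantaneous plane source, C(x,t) = M/(n_e·A·√(4πDt)) · exp(−(x−vt)²/(4Dt)), with n_e·A the pore (flow) area.
Plume center vt = 1.68 × 81.4 = 136.752 m, so the well at 158 m is 21.248 m downgradient of the peak.
√(4πDt) = 41.21 m, giving peak height M/(n_e·A·√(4πDt)) = 11.4/(0.21 × 5.72 × 41.21) = 0.2303 kg/m³.
(x−vt)²/(4Dt) = (21.248)²/(4 × 1.66 × 81.4) = 0.8353; exp(−0.8353) = 0.4337.
C = 0.2303 × 0.4337 = 0.0999 kg/m³.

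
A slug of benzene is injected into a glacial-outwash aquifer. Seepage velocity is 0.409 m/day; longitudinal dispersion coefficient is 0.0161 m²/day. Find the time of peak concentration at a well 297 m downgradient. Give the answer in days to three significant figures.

For the 1D instantaneous-source solution, setting ∂C/∂t = 0 at fixed x gives v²t² + 2Dt − x² = 0, so t = (√(D² + v²x²) − D)/v².
√(D² + v²x²) = √(0.0161² + 0.409² × 297²) = 121.5; v² = 0.167281.
t = (121.5 − 0.0161)/0.167281 = 726 days (vs. the pure-advection estimate x/v = 726 d).

726 days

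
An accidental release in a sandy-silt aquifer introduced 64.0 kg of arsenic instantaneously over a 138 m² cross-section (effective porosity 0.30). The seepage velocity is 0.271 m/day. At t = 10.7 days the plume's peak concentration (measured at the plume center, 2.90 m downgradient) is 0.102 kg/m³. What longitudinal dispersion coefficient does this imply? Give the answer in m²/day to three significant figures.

At the plume center C_max = M/(n_e·A·√(4πDt)), so D = M²/(4πt·(n_e·A·C_max)²).
n_e·A·C_max = 0.30 × 138 × 0.102 = 4.223 kg/m.
D = 64.0²/(4π × 10.7 × 4.223²) = 1.71 m²/day.

1.71 m²/day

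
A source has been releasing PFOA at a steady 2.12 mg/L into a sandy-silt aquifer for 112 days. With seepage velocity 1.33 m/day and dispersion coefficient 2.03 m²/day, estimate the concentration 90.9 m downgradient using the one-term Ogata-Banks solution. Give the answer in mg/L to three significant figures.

For a continuous step input, C/C₀ ≈ ½·erfc((x−vt)/(2√(Dt))).
vt = 1.33 × 112 = 148.96 m and 2√(Dt) = 2√(2.03 × 112) = 30.16 m.
Argument (x−vt)/(2√(Dt)) = (90.9 − 148.96)/30.16 = -1.925; ½·erfc(-1.925) = 0.9968.
C = 2.12 × 0.9968 = 2.11 mg/L.

2.11 mg/L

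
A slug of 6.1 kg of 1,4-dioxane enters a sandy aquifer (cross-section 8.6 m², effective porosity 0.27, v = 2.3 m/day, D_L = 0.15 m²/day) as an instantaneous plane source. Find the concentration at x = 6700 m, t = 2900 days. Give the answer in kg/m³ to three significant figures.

For an instantaneous plane source, C(x,t) = M/(n_e·A·√(4πDt)) · exp(−(x−vt)²/(4Dt)), with n_e·A the pore (flow) area.
Plume center vt = 2.3 × 2900 = 6670 m, so the well at 6700 m is 30 m downgradient of the peak.
√(4πDt) = 73.93 m, giving peak height M/(n_e·A·√(4πDt)) = 6.1/(0.27 × 8.6 × 73.93) = 0.03553 kg/m³.
(x−vt)²/(4Dt) = (30)²/(4 × 0.15 × 2900) = 0.5172; exp(−0.5172) = 0.5962.
C = 0.03553 × 0.5962 = 0.0212 kg/m³.

0.0212 kg/m³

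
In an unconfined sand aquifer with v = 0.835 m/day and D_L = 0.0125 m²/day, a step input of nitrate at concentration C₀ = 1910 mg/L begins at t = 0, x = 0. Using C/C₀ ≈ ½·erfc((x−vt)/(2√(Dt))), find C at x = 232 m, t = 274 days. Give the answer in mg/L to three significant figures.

For a continuous step input, C/C₀ ≈ ½·erfc((x−vt)/(2√(Dt))).
vt = 0.835 × 274 = 228.79 m and 2√(Dt) = 2√(0.0125 × 274) = 3.701 m.
Argument (x−vt)/(2√(Dt)) = (232 − 228.79)/3.701 = 0.8673; ½·erfc(0.8673) = 0.1100.
C = 1910 × 0.1100 = 210 mg/L.

210 mg/L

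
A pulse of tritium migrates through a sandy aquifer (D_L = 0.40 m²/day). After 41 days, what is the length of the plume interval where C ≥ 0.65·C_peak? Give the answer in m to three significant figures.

10.6 m

The plume is Gaussian with σ = √(2Dt) = √(2 × 0.40 × 41) = 5.727 m.
C/C_peak = exp(−Δx²/(2σ²)) = 0.65 ⇒ Δx = σ·√(−2 ln 0.65) = 5.727 × 0.9282 = 5.316 m.
Width = 2Δx = 10.6 m.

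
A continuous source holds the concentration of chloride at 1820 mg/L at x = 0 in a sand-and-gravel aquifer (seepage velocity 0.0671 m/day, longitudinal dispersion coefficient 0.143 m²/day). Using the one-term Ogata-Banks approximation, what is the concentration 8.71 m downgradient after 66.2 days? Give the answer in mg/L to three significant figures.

297 mg/L

For a continuous step input, C/C₀ ≈ ½·erfc((x−vt)/(2√(Dt))).
vt = 0.0671 × 66.2 = 4.44202 m and 2√(Dt) = 2√(0.143 × 66.2) = 6.154 m.
Argument (x−vt)/(2√(Dt)) = (8.71 − 4.44202)/6.154 = 0.6935; ½·erfc(0.6935) = 0.1634.
C = 1820 × 0.1634 = 297 mg/L.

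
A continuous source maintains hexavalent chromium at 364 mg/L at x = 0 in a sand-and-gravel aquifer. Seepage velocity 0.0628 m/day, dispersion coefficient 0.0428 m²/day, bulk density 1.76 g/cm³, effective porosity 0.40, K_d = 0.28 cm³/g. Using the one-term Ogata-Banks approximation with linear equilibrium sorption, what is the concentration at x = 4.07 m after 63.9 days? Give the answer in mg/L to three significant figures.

26.7 mg/L

Retardation factor R = 1 + ρ_b·K_d/n = 1 + 1.76 × 0.28/0.40 = 2.232.
Sorption retards both mechanisms: v_R = v/R = 0.02814 m/day, D_R = D/R = 0.01918 m²/day.
v_R·t = 0.02814 × 63.9 = 1.798146 m; 2√(D_R t) = 2.214 m; argument = (4.07 − 1.798146)/2.214 = 1.026.
C = C₀ × ½·erfc(1.026) = 364 × 0.07339 = 26.7 mg/L.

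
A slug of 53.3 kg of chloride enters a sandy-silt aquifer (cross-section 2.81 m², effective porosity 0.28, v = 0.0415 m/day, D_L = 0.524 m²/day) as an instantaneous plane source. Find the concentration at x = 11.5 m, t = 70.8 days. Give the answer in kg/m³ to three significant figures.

For an instantaneous plane source, C(x,t) = M/(n_e·A·√(4πDt)) · exp(−(x−vt)²/(4Dt)), with n_e·A the pore (flow) area.
Plume center vt = 0.0415 × 70.8 = 2.9382 m, so the well at 11.5 m is 8.5618 m downgradient of the peak.
√(4πDt) = 21.59 m, giving peak height M/(n_e·A·√(4πDt)) = 53.3/(0.28 × 2.81 × 21.59) = 3.138 kg/m³.
(x−vt)²/(4Dt) = (8.5618)²/(4 × 0.524 × 70.8) = 0.4940; exp(−0.4940) = 0.6102.
C = 3.138 × 0.6102 = 1.91 kg/m³.

1.91 kg/m³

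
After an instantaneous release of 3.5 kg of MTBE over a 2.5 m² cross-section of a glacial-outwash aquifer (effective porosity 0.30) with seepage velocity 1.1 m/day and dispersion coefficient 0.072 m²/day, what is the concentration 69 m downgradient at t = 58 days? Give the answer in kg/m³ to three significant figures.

For an instantaneous plane source, C(x,t) = M/(n_e·A·√(4πDt)) · exp(−(x−vt)²/(4Dt)), with n_e·A the pore (flow) area.
Plume center vt = 1.1 × 58 = 63.8 m, so the well at 69 m is 5.2 m downgradient of the peak.
√(4πDt) = 7.244 m, giving peak height M/(n_e·A·√(4πDt)) = 3.5/(0.30 × 2.5 × 7.244) = 0.6442 kg/m³.
(x−vt)²/(4Dt) = (5.2)²/(4 × 0.072 × 58) = 1.619; exp(−1.619) = 0.1981.
C = 0.6442 × 0.1981 = 0.128 kg/m³.

0.128 kg/m³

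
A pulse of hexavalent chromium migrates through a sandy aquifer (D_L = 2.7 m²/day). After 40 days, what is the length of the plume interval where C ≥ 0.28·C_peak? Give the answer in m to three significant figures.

46.9 m

The plume is Gaussian with σ = √(2Dt) = √(2 × 2.7 × 40) = 14.70 m.
C/C_peak = exp(−Δx²/(2σ²)) = 0.28 ⇒ Δx = σ·√(−2 ln 0.28) = 14.70 × 1.596 = 23.46 m.
Width = 2Δx = 46.9 m.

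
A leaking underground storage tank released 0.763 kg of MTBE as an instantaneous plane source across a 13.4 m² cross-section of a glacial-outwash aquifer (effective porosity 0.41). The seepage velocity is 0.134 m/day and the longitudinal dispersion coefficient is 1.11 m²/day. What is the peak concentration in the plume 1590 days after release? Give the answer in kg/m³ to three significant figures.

The peak of an instantaneous 1D plume sits at x = vt; there the Gaussian factor is 1 and C_max = M/(n_e·A·√(4πDt)), where n_e·A is the pore area the mass is dissolved in.
√(4πDt) = √(4π × 1.11 × 1590) = 148.9 m, so C_max = 0.763/(0.41 × 13.4 × 148.9) = 0.000933 kg/m³.

0.000933 kg/m³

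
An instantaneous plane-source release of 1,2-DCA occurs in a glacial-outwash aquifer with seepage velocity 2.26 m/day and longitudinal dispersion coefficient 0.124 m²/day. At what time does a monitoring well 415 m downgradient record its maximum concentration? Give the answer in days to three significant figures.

184 days

For the 1D instantaneous-source solution, setting ∂C/∂t = 0 at fixed x gives v²t² + 2Dt − x² = 0, so t = (√(D² + v²x²) − D)/v².
√(D² + v²x²) = √(0.124² + 2.26² × 415²) = 937.9; v² = 5.1076.
t = (937.9 − 0.124)/5.1076 = 184 days (vs. the pure-advection estimate x/v = 184 d).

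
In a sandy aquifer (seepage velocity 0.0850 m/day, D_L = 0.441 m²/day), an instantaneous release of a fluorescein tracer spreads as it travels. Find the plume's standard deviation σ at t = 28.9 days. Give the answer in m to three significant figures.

5.05 m

Dispersive spreading gives a Gaussian with σ² = 2Dt; advection only shifts the center.
σ = √(2 × 0.441 × 28.9) = 5.05 m.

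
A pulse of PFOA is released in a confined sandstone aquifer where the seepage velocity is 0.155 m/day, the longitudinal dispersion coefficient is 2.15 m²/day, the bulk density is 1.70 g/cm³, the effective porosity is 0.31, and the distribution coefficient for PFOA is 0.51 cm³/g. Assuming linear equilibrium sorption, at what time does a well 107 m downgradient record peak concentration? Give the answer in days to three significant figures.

Retardation factor R = 1 + ρ_b·K_d/n = 1 + 1.70 × 0.51/0.31 = 3.797.
Sorption retards both mechanisms: v_R = v/R = 0.04082 m/day, D_R = D/R = 0.5662 m²/day.
Peak time from v_R²t² + 2D_R t − x² = 0: t = (√(D_R² + v_R²x²) − D_R)/v_R².
√(D_R² + v_R²x²) = √(0.5662² + 0.04082² × 107²) = 4.404; v_R² = 0.001666.
t = (4.404 − 0.5662)/0.001666 = 2300 days.

2300 days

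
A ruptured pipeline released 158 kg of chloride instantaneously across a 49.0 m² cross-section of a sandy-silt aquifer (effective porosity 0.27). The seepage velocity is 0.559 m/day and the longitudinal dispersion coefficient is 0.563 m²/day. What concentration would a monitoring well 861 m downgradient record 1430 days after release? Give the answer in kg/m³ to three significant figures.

For an instantaneous plane source, C(x,t) = M/(n_e·A·√(4πDt)) · exp(−(x−vt)²/(4Dt)), with n_e·A the pore (flow) area.
Plume center vt = 0.559 × 1430 = 799.37 m, so the well at 861 m is 61.63 m downgradient of the peak.
√(4πDt) = 100.6 m, giving peak height M/(n_e·A·√(4πDt)) = 158/(0.27 × 49.0 × 100.6) = 0.1187 kg/m³.
(x−vt)²/(4Dt) = (61.63)²/(4 × 0.563 × 1430) = 1.179; exp(−1.179) = 0.3076.
C = 0.1187 × 0.3076 = 0.0365 kg/m³.

0.0365 kg/m³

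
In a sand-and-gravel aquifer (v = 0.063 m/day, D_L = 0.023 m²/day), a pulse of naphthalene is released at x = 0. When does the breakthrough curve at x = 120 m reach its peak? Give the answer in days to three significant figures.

1900 days

For the 1D instantaneous-source solution, setting ∂C/∂t = 0 at fixed x gives v²t² + 2Dt − x² = 0, so t = (√(D² + v²x²) − D)/v².
√(D² + v²x²) = √(0.023² + 0.063² × 120²) = 7.560; v² = 0.003969.
t = (7.560 − 0.023)/0.003969 = 1900 days (vs. the pure-advection estimate x/v = 1900 d).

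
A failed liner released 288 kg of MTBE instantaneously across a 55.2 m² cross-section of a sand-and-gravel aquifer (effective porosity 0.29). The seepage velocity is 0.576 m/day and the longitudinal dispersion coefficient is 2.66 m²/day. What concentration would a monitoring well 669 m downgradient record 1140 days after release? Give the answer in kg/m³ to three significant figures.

0.0910 kg/m³

For an instantaneous plane source, C(x,t) = M/(n_e·A·√(4πDt)) · exp(−(x−vt)²/(4Dt)), with n_e·A the pore (flow) area.
Plume center vt = 0.576 × 1140 = 656.64 m, so the well at 669 m is 12.36 m downgradient of the peak.
√(4πDt) = 195.2 m, giving peak height M/(n_e·A·√(4πDt)) = 288/(0.29 × 55.2 × 195.2) = 0.09217 kg/m³.
(x−vt)²/(4Dt) = (12.36)²/(4 × 2.66 × 1140) = 0.01259; exp(−0.01259) = 0.9875.
C = 0.09217 × 0.9875 = 0.0910 kg/m³.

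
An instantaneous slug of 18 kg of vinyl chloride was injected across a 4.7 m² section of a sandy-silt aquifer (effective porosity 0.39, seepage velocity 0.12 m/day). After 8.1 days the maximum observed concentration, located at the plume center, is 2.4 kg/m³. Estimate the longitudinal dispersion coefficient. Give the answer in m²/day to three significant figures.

0.164 m²/day

At the plume center C_max = M/(n_e·A·√(4πDt)), so D = M²/(4πt·(n_e·A·C_max)²).
n_e·A·C_max = 0.39 × 4.7 × 2.4 = 4.399 kg/m.
D = 18²/(4π × 8.1 × 4.399²) = 0.164 m²/day.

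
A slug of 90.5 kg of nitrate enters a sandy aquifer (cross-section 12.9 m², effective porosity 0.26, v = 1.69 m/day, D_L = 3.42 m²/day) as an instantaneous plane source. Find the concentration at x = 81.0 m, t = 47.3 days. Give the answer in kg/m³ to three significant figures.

0.597 kg/m³

For an instantaneous plane source, C(x,t) = M/(n_e·A·√(4πDt)) · exp(−(x−vt)²/(4Dt)), with n_e·A the pore (flow) area.
Plume center vt = 1.69 × 47.3 = 79.937 m, so the well at 81.0 m is 1.063 m downgradient of the peak.
√(4πDt) = 45.09 m, giving peak height M/(n_e·A·√(4πDt)) = 90.5/(0.26 × 12.9 × 45.09) = 0.5984 kg/m³.
(x−vt)²/(4Dt) = (1.063)²/(4 × 3.42 × 47.3) = 0.001746; exp(−0.001746) = 0.9983.
C = 0.5984 × 0.9983 = 0.597 kg/m³.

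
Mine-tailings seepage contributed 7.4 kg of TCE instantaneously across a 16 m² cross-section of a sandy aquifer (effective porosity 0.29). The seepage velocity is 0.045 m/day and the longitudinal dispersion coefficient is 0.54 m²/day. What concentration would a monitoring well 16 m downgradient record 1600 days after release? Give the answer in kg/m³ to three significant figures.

0.00618 kg/m³

For an instantaneous plane source, C(x,t) = M/(n_e·A·√(4πDt)) · exp(−(x−vt)²/(4Dt)), with n_e·A the pore (flow) area.
Plume center vt = 0.045 × 1600 = 72 m, so the well at 16 m is 56 m upgradient of the peak.
√(4πDt) = 104.2 m, giving peak height M/(n_e·A·√(4πDt)) = 7.4/(0.29 × 16 × 104.2) = 0.01531 kg/m³.
(x−vt)²/(4Dt) = (-56)²/(4 × 0.54 × 1600) = 0.9074; exp(−0.9074) = 0.4036.
C = 0.01531 × 0.4036 = 0.00618 kg/m³.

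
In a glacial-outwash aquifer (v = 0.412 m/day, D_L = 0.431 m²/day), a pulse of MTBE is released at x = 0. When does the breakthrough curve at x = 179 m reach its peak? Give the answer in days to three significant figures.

432 days

For the 1D instantaneous-source solution, setting ∂C/∂t = 0 at fixed x gives v²t² + 2Dt − x² = 0, so t = (√(D² + v²x²) − D)/v².
√(D² + v²x²) = √(0.431² + 0.412² × 179²) = 73.75; v² = 0.169744.
t = (73.75 − 0.431)/0.169744 = 432 days (vs. the pure-advection estimate x/v = 434 d).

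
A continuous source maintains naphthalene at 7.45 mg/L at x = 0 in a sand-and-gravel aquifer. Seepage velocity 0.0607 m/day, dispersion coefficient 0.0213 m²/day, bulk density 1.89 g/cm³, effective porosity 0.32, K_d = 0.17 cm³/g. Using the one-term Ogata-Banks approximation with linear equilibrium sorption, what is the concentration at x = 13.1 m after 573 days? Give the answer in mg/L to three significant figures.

6.62 mg/L

Retardation factor R = 1 + ρ_b·K_d/n = 1 + 1.89 × 0.17/0.32 = 2.004.
Sorption retards both mechanisms: v_R = v/R = 0.03029 m/day, D_R = D/R = 0.01063 m²/day.
v_R·t = 0.03029 × 573 = 17.35617 m; 2√(D_R t) = 4.936 m; argument = (13.1 − 17.35617)/4.936 = -0.8623.
C = C₀ × ½·erfc(-0.8623) = 7.45 × 0.8887 = 6.62 mg/L.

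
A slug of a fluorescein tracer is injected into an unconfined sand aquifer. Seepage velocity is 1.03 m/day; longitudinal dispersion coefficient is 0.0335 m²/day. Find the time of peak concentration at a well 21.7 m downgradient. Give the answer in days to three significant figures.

For the 1D instantaneous-source solution, setting ∂C/∂t = 0 at fixed x gives v²t² + 2Dt − x² = 0, so t = (√(D² + v²x²) − D)/v².
√(D² + v²x²) = √(0.0335² + 1.03² × 21.7²) = 22.35; v² = 1.0609.
t = (22.35 − 0.0335)/1.0609 = 21.0 days (vs. the pure-advection estimate x/v = 21.1 d).

21.0 days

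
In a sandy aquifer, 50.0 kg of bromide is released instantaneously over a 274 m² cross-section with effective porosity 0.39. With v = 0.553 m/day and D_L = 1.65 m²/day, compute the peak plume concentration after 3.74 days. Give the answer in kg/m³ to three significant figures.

The peak of an instantaneous 1D plume sits at x = vt; there the Gaussian factor is 1 and C_max = M/(n_e·A·√(4πDt)), where n_e·A is the pore area the mass is dissolved in.
√(4πDt) = √(4π × 1.65 × 3.74) = 8.806 m, so C_max = 50.0/(0.39 × 274 × 8.806) = 0.0531 kg/m³.

0.0531 kg/m³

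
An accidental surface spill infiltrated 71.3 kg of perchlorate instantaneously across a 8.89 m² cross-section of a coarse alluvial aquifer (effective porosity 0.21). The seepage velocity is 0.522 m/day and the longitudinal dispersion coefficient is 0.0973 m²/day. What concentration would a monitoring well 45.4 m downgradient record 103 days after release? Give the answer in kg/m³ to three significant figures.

For an instantaneous plane source, C(x,t) = M/(n_e·A·√(4πDt)) · exp(−(x−vt)²/(4Dt)), with n_e·A the pore (flow) area.
Plume center vt = 0.522 × 103 = 53.766 m, so the well at 45.4 m is 8.366 m upgradient of the peak.
√(4πDt) = 11.22 m, giving peak height M/(n_e·A·√(4πDt)) = 71.3/(0.21 × 8.89 × 11.22) = 3.404 kg/m³.
(x−vt)²/(4Dt) = (-8.366)²/(4 × 0.0973 × 103) = 1.746; exp(−1.746) = 0.1745.
C = 3.404 × 0.1745 = 0.594 kg/m³.

0.594 kg/m³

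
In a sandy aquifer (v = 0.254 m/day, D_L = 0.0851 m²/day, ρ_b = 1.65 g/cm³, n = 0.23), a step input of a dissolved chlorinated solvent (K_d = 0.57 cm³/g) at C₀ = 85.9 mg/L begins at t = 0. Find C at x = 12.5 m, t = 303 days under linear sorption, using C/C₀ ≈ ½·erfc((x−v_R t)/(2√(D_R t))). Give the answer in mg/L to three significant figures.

Retardation factor R = 1 + ρ_b·K_d/n = 1 + 1.65 × 0.57/0.23 = 5.089.
Sorption retards both mechanisms: v_R = v/R = 0.04991 m/day, D_R = D/R = 0.01672 m²/day.
v_R·t = 0.04991 × 303 = 15.12273 m; 2√(D_R t) = 4.502 m; argument = (12.5 − 15.12273)/4.502 = -0.5826.
C = C₀ × ½·erfc(-0.5826) = 85.9 × 0.7950 = 68.3 mg/L.

68.3 mg/L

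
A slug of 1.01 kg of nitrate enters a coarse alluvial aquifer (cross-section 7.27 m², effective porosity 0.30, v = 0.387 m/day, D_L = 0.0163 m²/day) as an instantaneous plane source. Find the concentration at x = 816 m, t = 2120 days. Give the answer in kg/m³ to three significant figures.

For an instantaneous plane source, C(x,t) = M/(n_e·A·√(4πDt)) · exp(−(x−vt)²/(4Dt)), with n_e·A the pore (flow) area.
Plume center vt = 0.387 × 2120 = 820.44 m, so the well at 816 m is 4.44 m upgradient of the peak.
√(4πDt) = 20.84 m, giving peak height M/(n_e·A·√(4πDt)) = 1.01/(0.30 × 7.27 × 20.84) = 0.02222 kg/m³.
(x−vt)²/(4Dt) = (-4.44)²/(4 × 0.0163 × 2120) = 0.1426; exp(−0.1426) = 0.8671.
C = 0.02222 × 0.8671 = 0.0193 kg/m³.

0.0193 kg/m³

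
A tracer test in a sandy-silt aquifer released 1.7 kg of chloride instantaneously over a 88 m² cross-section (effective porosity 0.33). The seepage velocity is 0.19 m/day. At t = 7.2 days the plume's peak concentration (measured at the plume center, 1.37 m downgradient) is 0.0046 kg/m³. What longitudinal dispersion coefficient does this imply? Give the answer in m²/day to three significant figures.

1.79 m²/day

At the plume center C_max = M/(n_e·A·√(4πDt)), so D = M²/(4πt·(n_e·A·C_max)²).
n_e·A·C_max = 0.33 × 88 × 0.0046 = 0.1336 kg/m.
D = 1.7²/(4π × 7.2 × 0.1336²) = 1.79 m²/day.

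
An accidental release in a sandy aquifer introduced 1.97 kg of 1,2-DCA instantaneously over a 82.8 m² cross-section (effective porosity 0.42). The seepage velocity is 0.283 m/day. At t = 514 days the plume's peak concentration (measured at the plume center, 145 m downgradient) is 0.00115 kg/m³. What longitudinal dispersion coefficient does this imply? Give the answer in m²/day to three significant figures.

At the plume center C_max = M/(n_e·A·√(4πDt)), so D = M²/(4πt·(n_e·A·C_max)²).
n_e·A·C_max = 0.42 × 82.8 × 0.00115 = 0.03999 kg/m.
D = 1.97²/(4π × 514 × 0.03999²) = 0.376 m²/day.

0.376 m²/day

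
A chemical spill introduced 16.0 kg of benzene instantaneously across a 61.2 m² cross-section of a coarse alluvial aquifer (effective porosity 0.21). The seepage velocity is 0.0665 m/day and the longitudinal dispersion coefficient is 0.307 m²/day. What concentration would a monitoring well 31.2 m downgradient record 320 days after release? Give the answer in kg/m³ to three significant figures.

For an instantaneous plane source, C(x,t) = M/(n_e·A·√(4πDt)) · exp(−(x−vt)²/(4Dt)), with n_e·A the pore (flow) area.
Plume center vt = 0.0665 × 320 = 21.28 m, so the well at 31.2 m is 9.92 m downgradient of the peak.
√(4πDt) = 35.14 m, giving peak height M/(n_e·A·√(4πDt)) = 16.0/(0.21 × 61.2 × 35.14) = 0.03543 kg/m³.
(x−vt)²/(4Dt) = (9.92)²/(4 × 0.307 × 320) = 0.2504; exp(−0.2504) = 0.7785.
C = 0.03543 × 0.7785 = 0.0276 kg/m³.

0.0276 kg/m³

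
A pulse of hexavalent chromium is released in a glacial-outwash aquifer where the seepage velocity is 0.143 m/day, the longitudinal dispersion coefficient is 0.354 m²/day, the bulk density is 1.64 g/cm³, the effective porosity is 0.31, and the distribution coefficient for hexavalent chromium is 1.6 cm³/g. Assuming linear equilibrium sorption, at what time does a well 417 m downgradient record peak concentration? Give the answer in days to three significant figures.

27400 days

Retardation factor R = 1 + ρ_b·K_d/n = 1 + 1.64 × 1.6/0.31 = 9.465.
Sorption retards both mechanisms: v_R = v/R = 0.01511 m/day, D_R = D/R = 0.03740 m²/day.
Peak time from v_R²t² + 2D_R t − x² = 0: t = (√(D_R² + v_R²x²) − D_R)/v_R².
√(D_R² + v_R²x²) = √(0.03740² + 0.01511² × 417²) = 6.301; v_R² = 0.0002283.
t = (6.301 − 0.03740)/0.0002283 = 27400 days.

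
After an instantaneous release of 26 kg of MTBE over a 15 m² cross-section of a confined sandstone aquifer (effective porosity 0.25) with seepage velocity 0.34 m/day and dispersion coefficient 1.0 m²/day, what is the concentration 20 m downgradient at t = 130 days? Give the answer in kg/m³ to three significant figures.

0.0556 kg/m³

For an instantaneous plane source, C(x,t) = M/(n_e·A·√(4πDt)) · exp(−(x−vt)²/(4Dt)), with n_e·A the pore (flow) area.
Plume center vt = 0.34 × 130 = 44.2 m, so the well at 20 m is 24.2 m upgradient of the peak.
√(4πDt) = 40.42 m, giving peak height M/(n_e·A·√(4πDt)) = 26/(0.25 × 15 × 40.42) = 0.1715 kg/m³.
(x−vt)²/(4Dt) = (-24.2)²/(4 × 1.0 × 130) = 1.126; exp(−1.126) = 0.3243.
C = 0.1715 × 0.3243 = 0.0556 kg/m³.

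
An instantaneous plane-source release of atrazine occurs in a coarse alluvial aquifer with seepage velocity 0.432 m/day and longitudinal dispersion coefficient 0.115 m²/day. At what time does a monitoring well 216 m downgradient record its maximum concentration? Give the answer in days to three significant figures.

499 days

For the 1D instantaneous-source solution, setting ∂C/∂t = 0 at fixed x gives v²t² + 2Dt − x² = 0, so t = (√(D² + v²x²) − D)/v².
√(D² + v²x²) = √(0.115² + 0.432² × 216²) = 93.31; v² = 0.186624.
t = (93.31 − 0.115)/0.186624 = 499 days (vs. the pure-advection estimate x/v = 500 d).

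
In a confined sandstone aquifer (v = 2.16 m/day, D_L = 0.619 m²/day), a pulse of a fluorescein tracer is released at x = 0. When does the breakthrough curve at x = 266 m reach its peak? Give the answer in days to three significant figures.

For the 1D instantaneous-source solution, setting ∂C/∂t = 0 at fixed x gives v²t² + 2Dt − x² = 0, so t = (√(D² + v²x²) − D)/v².
√(D² + v²x²) = √(0.619² + 2.16² × 266²) = 574.6; v² = 4.6656.
t = (574.6 − 0.619)/4.6656 = 123 days (vs. the pure-advection estimate x/v = 123 d).

123 days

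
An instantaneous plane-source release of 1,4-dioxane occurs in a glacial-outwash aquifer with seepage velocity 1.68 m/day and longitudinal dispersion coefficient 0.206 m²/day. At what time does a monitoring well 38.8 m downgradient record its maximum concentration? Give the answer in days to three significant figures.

For the 1D instantaneous-source solution, setting ∂C/∂t = 0 at fixed x gives v²t² + 2Dt − x² = 0, so t = (√(D² + v²x²) − D)/v².
√(D² + v²x²) = √(0.206² + 1.68² × 38.8²) = 65.18; v² = 2.8224.
t = (65.18 − 0.206)/2.8224 = 23.0 days (vs. the pure-advection estimate x/v = 23.1 d).

23.0 days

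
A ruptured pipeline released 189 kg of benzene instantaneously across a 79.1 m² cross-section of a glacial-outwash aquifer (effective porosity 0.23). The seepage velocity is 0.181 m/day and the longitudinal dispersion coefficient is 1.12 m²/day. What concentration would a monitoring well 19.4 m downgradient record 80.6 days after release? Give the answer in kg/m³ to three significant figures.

0.289 kg/m³

For an instantaneous plane source, C(x,t) = M/(n_e·A·√(4πDt)) · exp(−(x−vt)²/(4Dt)), with n_e·A the pore (flow) area.
Plume center vt = 0.181 × 80.6 = 14.5886 m, so the well at 19.4 m is 4.8114 m downgradient of the peak.
√(4πDt) = 33.68 m, giving peak height M/(n_e·A·√(4πDt)) = 189/(0.23 × 79.1 × 33.68) = 0.3085 kg/m³.
(x−vt)²/(4Dt) = (4.8114)²/(4 × 1.12 × 80.6) = 0.06411; exp(−0.06411) = 0.9379.
C = 0.3085 × 0.9379 = 0.289 kg/m³.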